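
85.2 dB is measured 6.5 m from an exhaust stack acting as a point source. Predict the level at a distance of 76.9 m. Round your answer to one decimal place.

For a point source, L₂ = L₁ − 20·log₁₀(r₂/r₁).
L₂ = 85.2 − 20·log₁₀(76.9/6.5) = 85.2 − 21.460 = 63.74 dB.

63.7 dB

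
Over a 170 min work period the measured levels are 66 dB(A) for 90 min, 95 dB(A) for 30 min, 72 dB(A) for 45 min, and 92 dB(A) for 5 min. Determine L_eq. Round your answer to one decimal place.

The energy average is taken in the linear domain: L_eq = 10·log₁₀[(Σ tᵢ·10^(Lᵢ/10))/T], T = 170 min.
Σ tᵢ·10^(Lᵢ/10) = 90·10^(66/10) + 30·10^(95/10) + 45·10^(72/10) + 5·10^(92/10) = 1.039e+11.
L_eq = 10·log₁₀(1.039e+11/170) = 87.86 dB(A).

87.9 dB(A)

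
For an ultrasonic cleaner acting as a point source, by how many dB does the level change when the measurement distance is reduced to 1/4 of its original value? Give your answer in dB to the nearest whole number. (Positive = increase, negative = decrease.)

+12 dB

Point-source spreading: ΔL = −20·log₁₀(r₂/r₁).
ΔL = −20·log₁₀(0.25) = +12.04 dB.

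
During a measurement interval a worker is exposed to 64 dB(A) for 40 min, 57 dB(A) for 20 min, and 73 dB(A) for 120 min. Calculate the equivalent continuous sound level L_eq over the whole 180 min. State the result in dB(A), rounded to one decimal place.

L_eq = 10·log₁₀[(1/T)·Σ tᵢ·10^(Lᵢ/10)] with T = 180 min.
Σ tᵢ·10^(Lᵢ/10) = 40·10^(64/10) + 20·10^(57/10) + 120·10^(73/10) = 2.505e+09.
L_eq = 10·log₁₀(2.505e+09/180) = 71.44 dB(A).

71.4 dB(A)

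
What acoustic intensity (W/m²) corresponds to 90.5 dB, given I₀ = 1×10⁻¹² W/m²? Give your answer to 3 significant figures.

I = I₀·10^(L/10) = 10⁻¹² × 10^(90.5/10) = 10^(-2.950).

0.00112 W/m²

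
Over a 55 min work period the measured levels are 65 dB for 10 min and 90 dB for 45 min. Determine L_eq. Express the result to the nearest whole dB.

The energy average is taken in the linear domain: L_eq = 10·log₁₀[(Σ tᵢ·10^(Lᵢ/10))/T], T = 55 min.
Σ tᵢ·10^(Lᵢ/10) = 10·10^(65/10) + 45·10^(90/10) = 4.503e+10.
L_eq = 10·log₁₀(4.503e+10/55) = 89.13 dB.

89 dB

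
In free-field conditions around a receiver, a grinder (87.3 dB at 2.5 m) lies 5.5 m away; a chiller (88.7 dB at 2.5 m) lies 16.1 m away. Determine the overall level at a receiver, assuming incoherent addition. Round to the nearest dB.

81 dB

Propagate each source to the receiver with L = L_ref − 20·log₁₀(r/r_ref), then add intensities.
grinder: 87.3 − 20·log₁₀(5.5/2.5) = 87.3 − 6.85 = 80.45 dB.
chiller: 88.7 − 20·log₁₀(16.1/2.5) = 88.7 − 16.18 = 72.52 dB.
Σ 10^(L/10) = 1.288e+08 → L_total = 10·log₁₀(1.288e+08) = 81.10 dB.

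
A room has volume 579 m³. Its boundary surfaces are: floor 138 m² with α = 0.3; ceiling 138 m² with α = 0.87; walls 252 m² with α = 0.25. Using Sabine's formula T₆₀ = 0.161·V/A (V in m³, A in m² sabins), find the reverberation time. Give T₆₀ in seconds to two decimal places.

0.42 s

Total absorption A = 138·0.3 + 138·0.87 + 252·0.25 = 224.46 m² sabins.
T₆₀ = 0.161·V/A = 0.161·579/224.46 = 0.415 s.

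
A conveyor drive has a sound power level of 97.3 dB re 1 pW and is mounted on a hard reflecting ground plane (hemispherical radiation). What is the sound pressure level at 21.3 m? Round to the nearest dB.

L_p = L_w − 10·log₁₀(2π·r²) with r = 21.3 m.
2π·r² = 2851 m², 10·log₁₀ of that is 34.549 dB.
L_p = 97.3 − 34.549 = 62.75 dB.

63 dB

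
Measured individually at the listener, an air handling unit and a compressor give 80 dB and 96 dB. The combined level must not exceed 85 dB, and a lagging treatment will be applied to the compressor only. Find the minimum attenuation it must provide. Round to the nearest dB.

Everything except the compressor sums to 10^(80/10) = 1.000e+08 in linear terms, 80.00 dB.
To meet 85 dB overall, the treated compressor may contribute at most 10^(85/10) − 1.000e+08 = 2.162e+08, i.e. 83.35 dB.
So the compressor must be reduced from 96 to 83.35 dB: IL = 12.65 dB.

13 dB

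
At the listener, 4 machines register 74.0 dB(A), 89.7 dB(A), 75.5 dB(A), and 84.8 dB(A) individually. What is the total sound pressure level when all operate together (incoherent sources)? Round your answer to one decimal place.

91.1 dB(A)

Incoherent sources combine by intensity addition: L_total = 10·log₁₀(Σ 10^(L_i/10)).
Σ 10^(L/10) = 10^(74.0/10) + 10^(89.7/10) + 10^(75.5/10) + 10^(84.8/10) = 1.296e+09.
L_total = 10·log₁₀(1.296e+09) = 91.13 dB(A).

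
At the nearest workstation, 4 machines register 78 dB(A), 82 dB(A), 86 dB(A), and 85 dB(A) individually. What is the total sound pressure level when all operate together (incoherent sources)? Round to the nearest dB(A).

Incoherent sources combine by intensity addition: L_total = 10·log₁₀(Σ 10^(L_i/10)).
Σ 10^(L/10) = 10^(78/10) + 10^(82/10) + 10^(86/10) + 10^(85/10) = 9.359e+08.
L_total = 10·log₁₀(9.359e+08) = 89.71 dB(A).

90 dB(A)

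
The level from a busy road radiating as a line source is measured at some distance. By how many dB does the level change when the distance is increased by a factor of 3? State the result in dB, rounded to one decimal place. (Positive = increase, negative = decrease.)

-4.8 dB

A line source loses 3 dB per doubling of distance; generally ΔL = −10·log₁₀(r₂/r₁).
ΔL = −10·log₁₀(3) = -4.77 dB.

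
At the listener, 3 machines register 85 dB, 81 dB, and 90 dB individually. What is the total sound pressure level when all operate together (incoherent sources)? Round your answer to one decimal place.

Incoherent sources combine by intensity addition: L_total = 10·log₁₀(Σ 10^(L_i/10)).
Σ 10^(L/10) = 10^(85/10) + 10^(81/10) + 10^(90/10) = 1.442e+09.
L_total = 10·log₁₀(1.442e+09) = 91.59 dB.

91.6 dB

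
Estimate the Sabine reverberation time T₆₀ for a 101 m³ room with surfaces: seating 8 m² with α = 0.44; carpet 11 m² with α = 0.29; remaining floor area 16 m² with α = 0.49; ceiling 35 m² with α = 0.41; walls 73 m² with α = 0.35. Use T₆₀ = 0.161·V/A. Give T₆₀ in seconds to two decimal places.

A = Σ Sᵢαᵢ = 8·0.44 + 11·0.29 + 16·0.49 + 35·0.41 + 73·0.35 = 54.45 m².
T₆₀ = 0.161 × 101 / 54.45 = 0.299 s.

0.30 s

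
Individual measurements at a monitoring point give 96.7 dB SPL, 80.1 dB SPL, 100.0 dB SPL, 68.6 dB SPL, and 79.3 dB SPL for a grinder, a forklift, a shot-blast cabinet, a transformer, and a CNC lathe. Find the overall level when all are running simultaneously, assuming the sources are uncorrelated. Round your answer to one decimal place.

101.7 dB SPL

Incoherent sources combine by intensity addition: L_total = 10·log₁₀(Σ 10^(L_i/10)).
Σ 10^(L/10) = 10^(96.7/10) + 10^(80.1/10) + 10^(100.0/10) + 10^(68.6/10) + 10^(79.3/10) = 1.487e+10.
L_total = 10·log₁₀(1.487e+10) = 101.72 dB SPL.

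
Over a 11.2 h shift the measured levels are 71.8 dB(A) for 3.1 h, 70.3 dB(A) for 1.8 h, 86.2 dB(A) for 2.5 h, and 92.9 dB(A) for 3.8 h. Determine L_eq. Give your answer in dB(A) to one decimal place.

L_eq = 10·log₁₀[(1/T)·Σ tᵢ·10^(Lᵢ/10)] with T = 11.2 h.
Σ tᵢ·10^(Lᵢ/10) = 3.1·10^(71.8/10) + 1.8·10^(70.3/10) + 2.5·10^(86.2/10) + 3.8·10^(92.9/10) = 8.518e+09.
L_eq = 10·log₁₀(8.518e+09/11.2) = 88.81 dB(A).

88.8 dB(A)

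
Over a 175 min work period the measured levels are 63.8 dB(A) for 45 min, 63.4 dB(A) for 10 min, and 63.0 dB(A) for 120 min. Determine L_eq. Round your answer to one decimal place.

The energy average is taken in the linear domain: L_eq = 10·log₁₀[(Σ tᵢ·10^(Lᵢ/10))/T], T = 175 min.
Σ tᵢ·10^(Lᵢ/10) = 45·10^(63.8/10) + 10·10^(63.4/10) + 120·10^(63.0/10) = 3.693e+08.
L_eq = 10·log₁₀(3.693e+08/175) = 63.24 dB(A).

63.2 dB(A)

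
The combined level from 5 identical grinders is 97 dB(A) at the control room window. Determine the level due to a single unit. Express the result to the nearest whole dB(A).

For N identical incoherent sources L_total = L₁ + 10·log₁₀ N, so L₁ = 97 − 10·log₁₀(5) = 97 − 6.990.

90 dB(A)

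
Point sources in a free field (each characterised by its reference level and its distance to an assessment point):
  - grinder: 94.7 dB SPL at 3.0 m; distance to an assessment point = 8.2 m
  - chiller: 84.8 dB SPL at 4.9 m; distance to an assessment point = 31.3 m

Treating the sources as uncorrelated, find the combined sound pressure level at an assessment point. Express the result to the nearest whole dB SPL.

Apply inverse-square spreading to bring every level to the receiver, then sum 10^(L/10).
grinder: 94.7 − 20·log₁₀(8.2/3.0) = 94.7 − 8.73 = 85.97 dB SPL.
chiller: 84.8 − 20·log₁₀(31.3/4.9) = 84.8 − 16.11 = 68.69 dB SPL.
Σ 10^(L/10) = 4.024e+08 → L_total = 10·log₁₀(4.024e+08) = 86.05 dB SPL.

86 dB SPL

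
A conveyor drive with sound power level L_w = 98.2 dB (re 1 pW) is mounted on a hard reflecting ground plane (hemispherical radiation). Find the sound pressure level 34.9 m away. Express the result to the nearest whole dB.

59 dB

The power spreads over a hemisphere of area 2π·r², so L_p = L_w − 10·log₁₀(2π·r²).
2π·r² = 7653 m², 10·log₁₀ of that is 38.838 dB.
L_p = 98.2 − 38.838 = 59.36 dB.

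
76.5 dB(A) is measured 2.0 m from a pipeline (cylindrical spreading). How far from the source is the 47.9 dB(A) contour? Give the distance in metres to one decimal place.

Line-source spreading drops the level by 10·log₁₀(r₂/r₁); inverting, r₂/r₁ = 10^(ΔL/10).
r₂ = 2.0·10^((76.5−47.9)/10) = 2.0·10^(28.6/10) = 1448.87 m.

1448.9 m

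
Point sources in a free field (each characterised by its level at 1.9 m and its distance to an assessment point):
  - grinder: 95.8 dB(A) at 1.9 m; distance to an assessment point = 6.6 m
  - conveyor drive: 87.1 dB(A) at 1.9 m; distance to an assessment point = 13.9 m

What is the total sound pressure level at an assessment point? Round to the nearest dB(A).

Apply inverse-square spreading to bring every level to the receiver, then sum 10^(L/10).
grinder: 95.8 − 20·log₁₀(6.6/1.9) = 95.8 − 10.82 = 84.98 dB(A).
conveyor drive: 87.1 − 20·log₁₀(13.9/1.9) = 87.1 − 17.29 = 69.81 dB(A).
Σ 10^(L/10) = 3.247e+08 → L_total = 10·log₁₀(3.247e+08) = 85.11 dB(A).

85 dB(A)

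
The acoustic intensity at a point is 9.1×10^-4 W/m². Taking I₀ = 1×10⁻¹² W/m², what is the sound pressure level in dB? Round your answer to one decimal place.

L = 10·log₁₀(I/I₀) = 10·log₁₀(9.1×10^-4/10⁻¹²) = 10·log₁₀(9.1×10^8).
L = 10·(0.9590 + 8) = 89.59 dB.

89.6 dB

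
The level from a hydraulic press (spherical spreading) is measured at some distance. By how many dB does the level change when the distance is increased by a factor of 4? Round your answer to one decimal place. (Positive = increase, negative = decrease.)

-12.0 dB

A point source loses 6 dB per doubling of distance; generally ΔL = −20·log₁₀(r₂/r₁).
ΔL = −20·log₁₀(4) = -12.04 dB.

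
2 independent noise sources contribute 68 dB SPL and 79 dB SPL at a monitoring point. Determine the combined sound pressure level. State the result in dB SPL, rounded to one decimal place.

For uncorrelated sources the intensities add, so convert each level to linear form, sum, and take 10·log₁₀ of the total.
Σ 10^(L/10) = 10^(68/10) + 10^(79/10) = 8.574e+07.
L_total = 10·log₁₀(8.574e+07) = 79.33 dB SPL.

79.3 dB SPL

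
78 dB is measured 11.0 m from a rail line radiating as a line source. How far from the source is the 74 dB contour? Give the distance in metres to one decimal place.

Line-source spreading drops the level by 10·log₁₀(r₂/r₁); inverting, r₂/r₁ = 10^(ΔL/10).
r₂ = 11.0·10^((78−74)/10) = 11.0·10^(4.0/10) = 27.63 m.

27.6 m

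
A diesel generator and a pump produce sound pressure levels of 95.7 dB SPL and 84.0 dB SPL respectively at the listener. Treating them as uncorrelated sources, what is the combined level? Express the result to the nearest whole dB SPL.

96 dB SPL

Incoherent sources combine by intensity addition: L_total = 10·log₁₀(Σ 10^(L_i/10)).
Σ 10^(L/10) = 10^(95.7/10) + 10^(84.0/10) = 3.967e+09.
L_total = 10·log₁₀(3.967e+09) = 95.98 dB SPL.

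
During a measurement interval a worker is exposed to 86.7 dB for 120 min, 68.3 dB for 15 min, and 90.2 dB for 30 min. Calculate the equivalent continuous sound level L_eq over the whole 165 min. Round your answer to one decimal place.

87.3 dB

The energy average is taken in the linear domain: L_eq = 10·log₁₀[(Σ tᵢ·10^(Lᵢ/10))/T], T = 165 min.
Σ tᵢ·10^(Lᵢ/10) = 120·10^(86.7/10) + 15·10^(68.3/10) + 30·10^(90.2/10) = 8.764e+10.
L_eq = 10·log₁₀(8.764e+10/165) = 87.25 dB.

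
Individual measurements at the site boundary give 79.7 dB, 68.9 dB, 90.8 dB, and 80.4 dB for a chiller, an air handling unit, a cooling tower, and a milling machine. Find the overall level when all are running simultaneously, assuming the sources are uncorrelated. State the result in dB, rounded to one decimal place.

For uncorrelated sources the intensities add, so convert each level to linear form, sum, and take 10·log₁₀ of the total.
Σ 10^(L/10) = 10^(79.7/10) + 10^(68.9/10) + 10^(90.8/10) + 10^(80.4/10) = 1.413e+09.
L_total = 10·log₁₀(1.413e+09) = 91.50 dB.

91.5 dB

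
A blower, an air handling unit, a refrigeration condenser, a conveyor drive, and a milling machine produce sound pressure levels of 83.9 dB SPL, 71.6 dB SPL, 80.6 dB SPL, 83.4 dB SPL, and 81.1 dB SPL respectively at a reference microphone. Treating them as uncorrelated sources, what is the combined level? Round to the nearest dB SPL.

For uncorrelated sources the intensities add, so convert each level to linear form, sum, and take 10·log₁₀ of the total.
Σ 10^(L/10) = 10^(83.9/10) + 10^(71.6/10) + 10^(80.6/10) + 10^(83.4/10) + 10^(81.1/10) = 7.223e+08.
L_total = 10·log₁₀(7.223e+08) = 88.59 dB SPL.

89 dB SPL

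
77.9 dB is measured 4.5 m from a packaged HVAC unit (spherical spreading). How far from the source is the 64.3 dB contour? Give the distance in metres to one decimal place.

21.5 m

Point-source spreading drops the level by 20·log₁₀(r₂/r₁); inverting, r₂/r₁ = 10^(ΔL/20).
r₂ = 4.5·10^((77.9−64.3)/20) = 4.5·10^(13.6/20) = 21.54 m.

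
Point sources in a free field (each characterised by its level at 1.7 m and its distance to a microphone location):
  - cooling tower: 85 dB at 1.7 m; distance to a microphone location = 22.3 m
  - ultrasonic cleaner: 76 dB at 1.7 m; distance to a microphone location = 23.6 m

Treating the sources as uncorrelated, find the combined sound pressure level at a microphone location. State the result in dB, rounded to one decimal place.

First find each source's level at the receiver (point-source: −20·log₁₀(r/r_ref)), then combine on an intensity basis.
cooling tower: 85 − 20·log₁₀(22.3/1.7) = 85 − 22.36 = 62.64 dB.
ultrasonic cleaner: 76 − 20·log₁₀(23.6/1.7) = 76 − 22.85 = 53.15 dB.
Σ 10^(L/10) = 2.044e+06 → L_total = 10·log₁₀(2.044e+06) = 63.11 dB.

63.1 dB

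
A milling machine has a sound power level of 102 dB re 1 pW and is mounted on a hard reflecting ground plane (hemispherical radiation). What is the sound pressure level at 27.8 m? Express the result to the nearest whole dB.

65 dB

L_p = L_w − 10·log₁₀(2π·r²) with r = 27.8 m.
2π·r² = 4856 m², 10·log₁₀ of that is 36.863 dB.
L_p = 102 − 36.863 = 65.14 dB.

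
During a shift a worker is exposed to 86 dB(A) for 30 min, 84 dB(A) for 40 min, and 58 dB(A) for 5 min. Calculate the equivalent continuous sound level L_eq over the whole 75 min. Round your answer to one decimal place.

The energy average is taken in the linear domain: L_eq = 10·log₁₀[(Σ tᵢ·10^(Lᵢ/10))/T], T = 75 min.
Σ tᵢ·10^(Lᵢ/10) = 30·10^(86/10) + 40·10^(84/10) + 5·10^(58/10) = 2.199e+10.
L_eq = 10·log₁₀(2.199e+10/75) = 84.67 dB(A).

84.7 dB(A)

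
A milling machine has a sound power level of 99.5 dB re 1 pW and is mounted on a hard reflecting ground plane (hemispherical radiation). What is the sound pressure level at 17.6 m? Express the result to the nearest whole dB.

L_p = L_w − 10·log₁₀(2π·r²) with r = 17.6 m.
2π·r² = 1946 m², 10·log₁₀ of that is 32.892 dB.
L_p = 99.5 − 32.892 = 66.61 dB.

67 dB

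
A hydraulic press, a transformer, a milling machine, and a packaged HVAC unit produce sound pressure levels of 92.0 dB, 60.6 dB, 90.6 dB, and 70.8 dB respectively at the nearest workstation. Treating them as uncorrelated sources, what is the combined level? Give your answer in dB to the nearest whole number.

94 dB

For uncorrelated sources the intensities add, so convert each level to linear form, sum, and take 10·log₁₀ of the total.
Σ 10^(L/10) = 10^(92.0/10) + 10^(60.6/10) + 10^(90.6/10) + 10^(70.8/10) = 2.746e+09.
L_total = 10·log₁₀(2.746e+09) = 94.39 dB.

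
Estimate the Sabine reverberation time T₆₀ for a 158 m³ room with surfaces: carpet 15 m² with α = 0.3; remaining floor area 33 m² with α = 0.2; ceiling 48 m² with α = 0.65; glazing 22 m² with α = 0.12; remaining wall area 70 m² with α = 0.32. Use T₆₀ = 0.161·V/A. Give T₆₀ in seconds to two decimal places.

A = Σ Sᵢαᵢ = 15·0.3 + 33·0.2 + 48·0.65 + 22·0.12 + 70·0.32 = 67.34 m².
T₆₀ = 0.161·V/A = 0.161·158/67.34 = 0.378 s.

0.38 s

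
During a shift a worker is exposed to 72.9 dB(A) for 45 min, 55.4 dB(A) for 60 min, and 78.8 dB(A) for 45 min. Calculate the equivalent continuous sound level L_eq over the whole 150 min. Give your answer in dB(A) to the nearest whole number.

L_eq = 10·log₁₀[(1/T)·Σ tᵢ·10^(Lᵢ/10)] with T = 150 min.
Σ tᵢ·10^(Lᵢ/10) = 45·10^(72.9/10) + 60·10^(55.4/10) + 45·10^(78.8/10) = 4.312e+09.
L_eq = 10·log₁₀(4.312e+09/150) = 74.59 dB(A).

75 dB(A)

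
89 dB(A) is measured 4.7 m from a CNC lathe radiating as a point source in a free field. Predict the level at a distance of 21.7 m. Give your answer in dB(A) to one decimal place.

Spherical spreading from a point source gives a 20·log₁₀(r₂/r₁) drop.
L₂ = 89 − 20·log₁₀(21.7/4.7) = 89 − 13.287 = 75.71 dB(A).

75.7 dB(A)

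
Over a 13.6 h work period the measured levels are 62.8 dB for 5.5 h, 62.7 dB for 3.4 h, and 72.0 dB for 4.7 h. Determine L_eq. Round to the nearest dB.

L_eq = 10·log₁₀[(1/T)·Σ tᵢ·10^(Lᵢ/10)] with T = 13.6 h.
Σ tᵢ·10^(Lᵢ/10) = 5.5·10^(62.8/10) + 3.4·10^(62.7/10) + 4.7·10^(72.0/10) = 9.130e+07.
L_eq = 10·log₁₀(9.130e+07/13.6) = 68.27 dB.

68 dB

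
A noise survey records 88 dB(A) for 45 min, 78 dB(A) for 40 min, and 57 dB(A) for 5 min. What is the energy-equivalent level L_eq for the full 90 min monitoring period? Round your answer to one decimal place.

85.4 dB(A)

Weight each interval's intensity by its duration and average over T = 90 min:
Σ tᵢ·10^(Lᵢ/10) = 45·10^(88/10) + 40·10^(78/10) + 5·10^(57/10) = 3.092e+10.
L_eq = 10·log₁₀(3.092e+10/90) = 85.36 dB(A).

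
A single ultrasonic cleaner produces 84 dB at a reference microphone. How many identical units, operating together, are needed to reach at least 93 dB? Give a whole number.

N identical sources give L₁ + 10·log₁₀ N, so require 10·log₁₀ N ≥ 93 − 84 = 9.0 dB.
N ≥ 10^(9.0/10) = 7.943, so N = 8.

8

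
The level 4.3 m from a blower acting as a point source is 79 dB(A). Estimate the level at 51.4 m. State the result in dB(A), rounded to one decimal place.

Point-source attenuation: ΔL = 20·log₁₀(r₂/r₁) = 20·log₁₀(51.4/4.3) = 21.550 dB.
L₂ = 79 − 20·log₁₀(51.4/4.3) = 79 − 21.550 = 57.45 dB(A).

57.5 dB(A)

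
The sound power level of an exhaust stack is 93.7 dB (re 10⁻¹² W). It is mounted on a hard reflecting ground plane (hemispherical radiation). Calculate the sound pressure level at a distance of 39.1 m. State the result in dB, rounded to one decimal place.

Free-field hemispherical radiation: L_p = L_w − 10·log₁₀(2π·r²), r = 39.1 m.
2π·r² = 9606 m², 10·log₁₀ of that is 39.825 dB.
L_p = 93.7 − 39.825 = 53.87 dB.

53.9 dB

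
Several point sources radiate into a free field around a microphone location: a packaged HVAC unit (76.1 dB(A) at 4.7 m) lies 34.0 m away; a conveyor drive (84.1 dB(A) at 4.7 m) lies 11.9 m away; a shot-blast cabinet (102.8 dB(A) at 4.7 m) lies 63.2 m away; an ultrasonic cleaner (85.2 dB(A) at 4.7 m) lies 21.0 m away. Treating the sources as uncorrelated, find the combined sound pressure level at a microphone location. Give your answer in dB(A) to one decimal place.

Apply inverse-square spreading to bring every level to the receiver, then sum 10^(L/10).
packaged HVAC unit: 76.1 − 20·log₁₀(34.0/4.7) = 76.1 − 17.19 = 58.91 dB(A).
conveyor drive: 84.1 − 20·log₁₀(11.9/4.7) = 84.1 − 8.07 = 76.03 dB(A).
shot-blast cabinet: 102.8 − 20·log₁₀(63.2/4.7) = 102.8 − 22.57 = 80.23 dB(A).
ultrasonic cleaner: 85.2 − 20·log₁₀(21.0/4.7) = 85.2 − 13.00 = 72.20 dB(A).
Σ 10^(L/10) = 1.628e+08 → L_total = 10·log₁₀(1.628e+08) = 82.12 dB(A).

82.1 dB(A)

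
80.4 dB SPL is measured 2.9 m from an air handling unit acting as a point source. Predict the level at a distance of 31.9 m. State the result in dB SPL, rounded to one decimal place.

59.6 dB SPL

Point-source attenuation: ΔL = 20·log₁₀(r₂/r₁) = 20·log₁₀(31.9/2.9) = 20.828 dB.
L₂ = 80.4 − 20·log₁₀(31.9/2.9) = 80.4 − 20.828 = 59.57 dB SPL.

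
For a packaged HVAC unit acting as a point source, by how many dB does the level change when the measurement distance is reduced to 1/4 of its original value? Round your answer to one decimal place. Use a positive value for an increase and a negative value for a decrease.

+12.0 dB

Point-source spreading: ΔL = −20·log₁₀(r₂/r₁).
ΔL = −20·log₁₀(0.25) = +12.04 dB.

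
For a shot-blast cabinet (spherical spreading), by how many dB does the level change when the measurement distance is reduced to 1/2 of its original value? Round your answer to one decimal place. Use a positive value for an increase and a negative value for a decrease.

+6.0 dB

With spherical spreading the level changes by −20·log₁₀(r₂/r₁).
ΔL = −20·log₁₀(0.5) = +6.02 dB.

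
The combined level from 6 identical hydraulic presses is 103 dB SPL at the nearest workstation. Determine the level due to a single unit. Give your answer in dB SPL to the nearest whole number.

For N identical incoherent sources L_total = L₁ + 10·log₁₀ N, so L₁ = 103 − 10·log₁₀(6) = 103 − 7.782.

95 dB SPL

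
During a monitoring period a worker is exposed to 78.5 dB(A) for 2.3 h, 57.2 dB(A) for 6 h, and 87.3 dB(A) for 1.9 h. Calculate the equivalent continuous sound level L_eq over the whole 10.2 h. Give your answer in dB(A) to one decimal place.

80.7 dB(A)

Weight each interval's intensity by its duration and average over T = 10.2 h:
Σ tᵢ·10^(Lᵢ/10) = 2.3·10^(78.5/10) + 6·10^(57.2/10) + 1.9·10^(87.3/10) = 1.186e+09.
L_eq = 10·log₁₀(1.186e+09/10.2) = 80.66 dB(A).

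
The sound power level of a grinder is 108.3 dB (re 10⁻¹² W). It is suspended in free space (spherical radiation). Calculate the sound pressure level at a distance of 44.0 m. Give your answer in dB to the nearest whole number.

The power spreads over a sphere of area 4π·r², so L_p = L_w − 10·log₁₀(4π·r²).
4π·r² = 2.433e+04 m², 10·log₁₀ of that is 43.861 dB.
L_p = 108.3 − 43.861 = 64.44 dB.

64 dB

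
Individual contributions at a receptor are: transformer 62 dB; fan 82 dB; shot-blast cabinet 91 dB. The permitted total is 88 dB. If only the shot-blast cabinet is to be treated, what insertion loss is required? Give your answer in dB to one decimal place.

4.3 dB

Fixed contribution from the other sources: Σ 10^(L/10) = 10^(62/10) + 10^(82/10) = 1.601e+08 (82.04 dB).
The limit corresponds to 10^(88/10) = 6.310e+08; subtracting the fixed part leaves 4.709e+08 for the shot-blast cabinet, i.e. 86.73 dB.
Required insertion loss = 91 − 86.73 = 4.27 dB.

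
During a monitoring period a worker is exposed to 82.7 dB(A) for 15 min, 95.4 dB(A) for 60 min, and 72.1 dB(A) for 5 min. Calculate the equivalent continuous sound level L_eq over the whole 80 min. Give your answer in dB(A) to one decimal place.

94.2 dB(A)

Weight each interval's intensity by its duration and average over T = 80 min:
Σ tᵢ·10^(Lᵢ/10) = 15·10^(82.7/10) + 60·10^(95.4/10) + 5·10^(72.1/10) = 2.109e+11.
L_eq = 10·log₁₀(2.109e+11/80) = 94.21 dB(A).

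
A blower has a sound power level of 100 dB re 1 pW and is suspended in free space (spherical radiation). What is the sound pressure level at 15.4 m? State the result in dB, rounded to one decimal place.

65.3 dB

L_p = L_w − 10·log₁₀(4π·r²) with r = 15.4 m.
4π·r² = 2980 m², 10·log₁₀ of that is 34.743 dB.
L_p = 100 − 34.743 = 65.26 dB.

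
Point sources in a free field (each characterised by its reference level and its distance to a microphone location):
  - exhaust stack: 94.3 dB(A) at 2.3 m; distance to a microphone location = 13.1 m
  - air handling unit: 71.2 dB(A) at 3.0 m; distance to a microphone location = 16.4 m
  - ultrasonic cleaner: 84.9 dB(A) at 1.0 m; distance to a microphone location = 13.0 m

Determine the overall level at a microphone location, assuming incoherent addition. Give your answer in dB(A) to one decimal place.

First find each source's level at the receiver (point-source: −20·log₁₀(r/r_ref)), then combine on an intensity basis.
exhaust stack: 94.3 − 20·log₁₀(13.1/2.3) = 94.3 − 15.11 = 79.19 dB(A).
air handling unit: 71.2 − 20·log₁₀(16.4/3.0) = 71.2 − 14.75 = 56.45 dB(A).
ultrasonic cleaner: 84.9 − 20·log₁₀(13.0/1.0) = 84.9 − 22.28 = 62.62 dB(A).
Σ 10^(L/10) = 8.524e+07 → L_total = 10·log₁₀(8.524e+07) = 79.31 dB(A).

79.3 dB(A)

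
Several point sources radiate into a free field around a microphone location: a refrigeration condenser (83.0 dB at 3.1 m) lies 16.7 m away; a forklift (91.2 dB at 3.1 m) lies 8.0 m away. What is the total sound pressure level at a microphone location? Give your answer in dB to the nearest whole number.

Apply inverse-square spreading to bring every level to the receiver, then sum 10^(L/10).
refrigeration condenser: 83.0 − 20·log₁₀(16.7/3.1) = 83.0 − 14.63 = 68.37 dB.
forklift: 91.2 − 20·log₁₀(8.0/3.1) = 91.2 − 8.23 = 82.97 dB.
Σ 10^(L/10) = 2.048e+08 → L_total = 10·log₁₀(2.048e+08) = 83.11 dB.

83 dB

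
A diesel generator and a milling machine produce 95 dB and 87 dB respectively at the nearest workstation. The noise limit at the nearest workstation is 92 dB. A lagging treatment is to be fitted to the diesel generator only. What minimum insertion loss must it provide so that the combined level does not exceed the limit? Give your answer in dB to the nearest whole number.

5 dB

Fixed contribution from the other source: Σ 10^(L/10) = 10^(87/10) = 5.012e+08 (87.00 dB).
To meet 92 dB overall, the treated diesel generator may contribute at most 10^(92/10) − 5.012e+08 = 1.084e+09, i.e. 90.35 dB.
So the diesel generator must be reduced from 95 to 90.35 dB: IL = 4.65 dB.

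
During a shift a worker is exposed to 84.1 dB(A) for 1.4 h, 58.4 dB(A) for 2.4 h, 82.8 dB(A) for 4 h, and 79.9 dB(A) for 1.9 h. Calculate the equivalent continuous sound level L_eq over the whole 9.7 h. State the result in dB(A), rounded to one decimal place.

L_eq = 10·log₁₀[(1/T)·Σ tᵢ·10^(Lᵢ/10)] with T = 9.7 h.
Σ tᵢ·10^(Lᵢ/10) = 1.4·10^(84.1/10) + 2.4·10^(58.4/10) + 4·10^(82.8/10) + 1.9·10^(79.9/10) = 1.309e+09.
L_eq = 10·log₁₀(1.309e+09/9.7) = 81.30 dB(A).

81.3 dB(A)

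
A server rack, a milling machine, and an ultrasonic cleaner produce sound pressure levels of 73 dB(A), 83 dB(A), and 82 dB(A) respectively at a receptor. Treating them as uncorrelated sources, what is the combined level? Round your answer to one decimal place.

85.8 dB(A)

For uncorrelated sources the intensities add, so convert each level to linear form, sum, and take 10·log₁₀ of the total.
Σ 10^(L/10) = 10^(73/10) + 10^(83/10) + 10^(82/10) = 3.780e+08.
L_total = 10·log₁₀(3.780e+08) = 85.77 dB(A).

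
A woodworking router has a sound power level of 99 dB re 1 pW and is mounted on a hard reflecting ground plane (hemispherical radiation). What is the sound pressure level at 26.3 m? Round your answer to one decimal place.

The power spreads over a hemisphere of area 2π·r², so L_p = L_w − 10·log₁₀(2π·r²).
2π·r² = 4346 m², 10·log₁₀ of that is 36.381 dB.
L_p = 99 − 36.381 = 62.62 dB.

62.6 dB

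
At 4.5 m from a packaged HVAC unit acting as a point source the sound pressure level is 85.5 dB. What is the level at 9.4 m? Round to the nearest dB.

79 dB

Point-source attenuation: ΔL = 20·log₁₀(r₂/r₁) = 20·log₁₀(9.4/4.5) = 6.398 dB.
L₂ = 85.5 − 20·log₁₀(9.4/4.5) = 85.5 − 6.398 = 79.10 dB.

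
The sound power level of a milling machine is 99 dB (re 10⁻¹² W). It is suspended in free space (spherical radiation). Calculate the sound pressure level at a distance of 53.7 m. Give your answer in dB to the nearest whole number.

L_p = L_w − 10·log₁₀(4π·r²) with r = 53.7 m.
4π·r² = 3.624e+04 m², 10·log₁₀ of that is 45.592 dB.
L_p = 99 − 45.592 = 53.41 dB.

53 dB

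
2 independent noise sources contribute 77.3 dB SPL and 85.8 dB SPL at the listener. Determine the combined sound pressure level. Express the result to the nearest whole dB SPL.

For uncorrelated sources the intensities add, so convert each level to linear form, sum, and take 10·log₁₀ of the total.
Σ 10^(L/10) = 10^(77.3/10) + 10^(85.8/10) = 4.339e+08.
L_total = 10·log₁₀(4.339e+08) = 86.37 dB SPL.

86 dB SPL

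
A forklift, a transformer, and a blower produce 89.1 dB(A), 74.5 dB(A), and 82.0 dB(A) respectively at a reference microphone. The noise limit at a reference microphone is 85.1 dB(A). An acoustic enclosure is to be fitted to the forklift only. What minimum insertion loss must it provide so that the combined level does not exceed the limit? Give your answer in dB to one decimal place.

The untreated sources together contribute 10^(74.5/10) + 10^(82.0/10) = 1.867e+08, i.e. 82.71 dB(A).
The limit corresponds to 10^(85.1/10) = 3.236e+08; subtracting the fixed part leaves 1.369e+08 for the forklift, i.e. 81.36 dB(A).
So the forklift must be reduced from 89.1 to 81.36 dB(A): IL = 7.74 dB.

7.7 dB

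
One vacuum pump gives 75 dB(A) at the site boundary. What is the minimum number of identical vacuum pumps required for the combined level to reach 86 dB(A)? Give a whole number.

The shortfall is 86 − 75 = 11.0 dB, and N units add 10·log₁₀ N, so need 10·log₁₀ N ≥ 11.0.
N ≥ 10^(11.0/10) = 12.589, so N = 13.

13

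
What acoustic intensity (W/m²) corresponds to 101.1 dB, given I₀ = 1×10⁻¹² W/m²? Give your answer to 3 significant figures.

L = 10·log₁₀(I/I₀) ⇒ I = I₀·10^(L/10) = 10⁻¹² × 10^10.11.

0.0129 W/m²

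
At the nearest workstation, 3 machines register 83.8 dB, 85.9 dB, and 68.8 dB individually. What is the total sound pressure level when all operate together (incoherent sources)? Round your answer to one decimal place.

Incoherent sources combine by intensity addition: L_total = 10·log₁₀(Σ 10^(L_i/10)).
Σ 10^(L/10) = 10^(83.8/10) + 10^(85.9/10) + 10^(68.8/10) = 6.365e+08.
L_total = 10·log₁₀(6.365e+08) = 88.04 dB.

88.0 dB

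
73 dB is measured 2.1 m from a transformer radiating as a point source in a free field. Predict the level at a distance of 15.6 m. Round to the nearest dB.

56 dB

Point-source attenuation: ΔL = 20·log₁₀(r₂/r₁) = 20·log₁₀(15.6/2.1) = 17.418 dB.
L₂ = 73 − 20·log₁₀(15.6/2.1) = 73 − 17.418 = 55.58 dB.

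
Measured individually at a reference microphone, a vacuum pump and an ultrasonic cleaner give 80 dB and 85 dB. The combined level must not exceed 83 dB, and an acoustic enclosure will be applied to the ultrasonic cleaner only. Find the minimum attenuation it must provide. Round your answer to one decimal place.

5.0 dB

The untreated sources together contribute 10^(80/10) = 1.000e+08, i.e. 80.00 dB.
The limit corresponds to 10^(83/10) = 1.995e+08; subtracting the fixed part leaves 9.953e+07 for the ultrasonic cleaner, i.e. 79.98 dB.
Required insertion loss = 85 − 79.98 = 5.02 dB.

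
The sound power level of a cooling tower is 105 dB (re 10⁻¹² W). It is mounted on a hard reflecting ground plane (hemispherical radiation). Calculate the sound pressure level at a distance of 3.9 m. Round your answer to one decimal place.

85.2 dB

L_p = L_w − 10·log₁₀(2π·r²) with r = 3.9 m.
2π·r² = 95.57 m², 10·log₁₀ of that is 19.803 dB.
L_p = 105 − 19.803 = 85.20 dB.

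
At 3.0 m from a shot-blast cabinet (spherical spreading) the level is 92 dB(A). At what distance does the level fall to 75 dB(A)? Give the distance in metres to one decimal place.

21.2 m

Point-source spreading drops the level by 20·log₁₀(r₂/r₁); inverting, r₂/r₁ = 10^(ΔL/20).
r₂ = 3.0·10^((92−75)/20) = 3.0·10^(17.0/20) = 21.24 m.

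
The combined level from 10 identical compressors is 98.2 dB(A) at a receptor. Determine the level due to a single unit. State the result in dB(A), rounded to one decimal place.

10 equal contributions raise the level by 10·log₁₀ 10 = 10.000 dB, so each unit alone gives 98.2 − 10.000.

88.2 dB(A)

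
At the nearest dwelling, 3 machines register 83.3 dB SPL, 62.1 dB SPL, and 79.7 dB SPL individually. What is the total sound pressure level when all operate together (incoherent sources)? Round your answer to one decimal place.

Incoherent sources combine by intensity addition: L_total = 10·log₁₀(Σ 10^(L_i/10)).
Σ 10^(L/10) = 10^(83.3/10) + 10^(62.1/10) + 10^(79.7/10) = 3.087e+08.
L_total = 10·log₁₀(3.087e+08) = 84.90 dB SPL.

84.9 dB SPL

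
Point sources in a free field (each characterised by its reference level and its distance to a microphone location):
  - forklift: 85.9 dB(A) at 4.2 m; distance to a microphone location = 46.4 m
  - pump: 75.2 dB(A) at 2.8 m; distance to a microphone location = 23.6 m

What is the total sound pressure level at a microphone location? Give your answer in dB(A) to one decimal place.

65.6 dB(A)

First find each source's level at the receiver (point-source: −20·log₁₀(r/r_ref)), then combine on an intensity basis.
forklift: 85.9 − 20·log₁₀(46.4/4.2) = 85.9 − 20.87 = 65.03 dB(A).
pump: 75.2 − 20·log₁₀(23.6/2.8) = 75.2 − 18.52 = 56.68 dB(A).
Σ 10^(L/10) = 3.654e+06 → L_total = 10·log₁₀(3.654e+06) = 65.63 dB(A).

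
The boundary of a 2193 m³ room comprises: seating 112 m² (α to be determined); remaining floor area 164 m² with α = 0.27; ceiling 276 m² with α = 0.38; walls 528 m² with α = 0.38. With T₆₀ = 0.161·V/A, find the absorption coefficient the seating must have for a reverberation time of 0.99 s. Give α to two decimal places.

Required total absorption A = 0.161·2193/0.99 = 356.64 m².
Absorption from the other surfaces = 164·0.27 + 276·0.38 + 528·0.38 = 349.80 m², so the seating must supply 6.84 m² over 112 m².
α = 6.84/112 = 0.061.

0.06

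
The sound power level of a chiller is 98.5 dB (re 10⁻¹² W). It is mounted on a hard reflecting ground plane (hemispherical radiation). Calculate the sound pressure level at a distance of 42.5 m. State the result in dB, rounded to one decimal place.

L_p = L_w − 10·log₁₀(2π·r²) with r = 42.5 m.
2π·r² = 1.135e+04 m², 10·log₁₀ of that is 40.550 dB.
L_p = 98.5 − 40.550 = 57.95 dB.

58.0 dB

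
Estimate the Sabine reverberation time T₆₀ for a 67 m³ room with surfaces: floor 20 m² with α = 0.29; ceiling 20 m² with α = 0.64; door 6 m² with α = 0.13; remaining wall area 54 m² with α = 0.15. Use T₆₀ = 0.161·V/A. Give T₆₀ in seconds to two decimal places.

0.39 s

Summing Sᵢαᵢ: 20·0.29 + 20·0.64 + 6·0.13 + 54·0.15 = 27.48 m².
T₆₀ = 0.161 × 67 / 27.48 = 0.393 s.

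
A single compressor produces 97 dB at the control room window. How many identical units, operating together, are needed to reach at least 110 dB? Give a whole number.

The shortfall is 110 − 97 = 13.0 dB, and N units add 10·log₁₀ N, so need 10·log₁₀ N ≥ 13.0.
N ≥ 10^(13.0/10) = 19.953, so N = 20.

20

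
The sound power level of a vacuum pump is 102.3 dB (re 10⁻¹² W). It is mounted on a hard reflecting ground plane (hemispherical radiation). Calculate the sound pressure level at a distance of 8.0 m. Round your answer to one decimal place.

76.3 dB

Free-field hemispherical radiation: L_p = L_w − 10·log₁₀(2π·r²), r = 8.0 m.
2π·r² = 402.1 m², 10·log₁₀ of that is 26.044 dB.
L_p = 102.3 − 26.044 = 76.26 dB.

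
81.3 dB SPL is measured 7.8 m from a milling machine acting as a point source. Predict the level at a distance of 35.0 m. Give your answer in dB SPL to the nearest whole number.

68 dB SPL

Point-source attenuation: ΔL = 20·log₁₀(r₂/r₁) = 20·log₁₀(35.0/7.8) = 13.039 dB.
L₂ = 81.3 − 20·log₁₀(35.0/7.8) = 81.3 − 13.039 = 68.26 dB SPL.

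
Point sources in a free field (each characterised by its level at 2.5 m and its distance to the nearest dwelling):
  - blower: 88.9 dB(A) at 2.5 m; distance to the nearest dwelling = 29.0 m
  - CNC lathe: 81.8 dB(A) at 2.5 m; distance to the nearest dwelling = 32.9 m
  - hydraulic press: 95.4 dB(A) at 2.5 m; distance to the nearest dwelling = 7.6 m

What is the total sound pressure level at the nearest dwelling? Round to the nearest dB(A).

Propagate each source to the receiver with L = L_ref − 20·log₁₀(r/r_ref), then add intensities.
blower: 88.9 − 20·log₁₀(29.0/2.5) = 88.9 − 21.29 = 67.61 dB(A).
CNC lathe: 81.8 − 20·log₁₀(32.9/2.5) = 81.8 − 22.39 = 59.41 dB(A).
hydraulic press: 95.4 − 20·log₁₀(7.6/2.5) = 95.4 − 9.66 = 85.74 dB(A).
Σ 10^(L/10) = 3.818e+08 → L_total = 10·log₁₀(3.818e+08) = 85.82 dB(A).

86 dB(A)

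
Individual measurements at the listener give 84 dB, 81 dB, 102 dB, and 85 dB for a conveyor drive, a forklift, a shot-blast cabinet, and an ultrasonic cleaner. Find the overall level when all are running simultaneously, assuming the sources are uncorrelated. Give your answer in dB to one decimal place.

Incoherent sources combine by intensity addition: L_total = 10·log₁₀(Σ 10^(L_i/10)).
Σ 10^(L/10) = 10^(84/10) + 10^(81/10) + 10^(102/10) + 10^(85/10) = 1.654e+10.
L_total = 10·log₁₀(1.654e+10) = 102.19 dB.

102.2 dB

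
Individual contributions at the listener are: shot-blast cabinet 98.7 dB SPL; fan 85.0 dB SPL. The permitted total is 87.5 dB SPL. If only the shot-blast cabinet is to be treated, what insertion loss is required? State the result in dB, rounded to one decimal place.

14.8 dB

Everything except the shot-blast cabinet sums to 10^(85.0/10) = 3.162e+08 in linear terms, 85.00 dB SPL.
The limit corresponds to 10^(87.5/10) = 5.623e+08; subtracting the fixed part leaves 2.461e+08 for the shot-blast cabinet, i.e. 83.91 dB SPL.
So the shot-blast cabinet must be reduced from 98.7 to 83.91 dB SPL: IL = 14.79 dB.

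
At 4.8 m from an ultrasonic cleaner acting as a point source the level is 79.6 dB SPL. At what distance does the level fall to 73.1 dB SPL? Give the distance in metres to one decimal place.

10.1 m

Point-source spreading drops the level by 20·log₁₀(r₂/r₁); inverting, r₂/r₁ = 10^(ΔL/20).
r₂ = 4.8·10^((79.6−73.1)/20) = 4.8·10^(6.5/20) = 10.14 m.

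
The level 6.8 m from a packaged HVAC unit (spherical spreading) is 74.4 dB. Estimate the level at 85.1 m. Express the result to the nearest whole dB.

Spherical spreading from a point source gives a 20·log₁₀(r₂/r₁) drop.
L₂ = 74.4 − 20·log₁₀(85.1/6.8) = 74.4 − 21.948 = 52.45 dB.

52 dB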